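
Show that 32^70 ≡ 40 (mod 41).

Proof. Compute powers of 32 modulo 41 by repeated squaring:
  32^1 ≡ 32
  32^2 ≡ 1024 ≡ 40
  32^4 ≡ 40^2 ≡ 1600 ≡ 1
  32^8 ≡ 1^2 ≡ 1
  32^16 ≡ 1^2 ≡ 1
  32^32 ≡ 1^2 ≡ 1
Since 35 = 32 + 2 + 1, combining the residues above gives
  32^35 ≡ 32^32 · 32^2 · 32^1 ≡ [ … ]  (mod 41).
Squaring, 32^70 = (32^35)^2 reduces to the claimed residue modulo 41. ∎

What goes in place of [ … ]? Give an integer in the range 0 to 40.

9

32^32 · 32^2 · 32^1 ≡ 1 · 40 · 32 = 1280.
1280 mod 41 = 9, so 32^35 ≡ 9 (mod 41).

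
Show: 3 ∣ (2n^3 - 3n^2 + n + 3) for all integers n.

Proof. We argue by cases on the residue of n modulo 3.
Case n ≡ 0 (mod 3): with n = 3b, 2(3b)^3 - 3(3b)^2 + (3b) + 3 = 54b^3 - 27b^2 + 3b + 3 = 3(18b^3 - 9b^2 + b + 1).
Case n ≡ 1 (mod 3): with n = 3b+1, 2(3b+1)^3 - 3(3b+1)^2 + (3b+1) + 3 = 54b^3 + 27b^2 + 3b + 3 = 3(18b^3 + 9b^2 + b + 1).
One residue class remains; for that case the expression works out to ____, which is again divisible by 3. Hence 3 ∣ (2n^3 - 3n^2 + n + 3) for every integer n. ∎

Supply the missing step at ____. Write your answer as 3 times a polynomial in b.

The residues treated are {0, 1}, so the missing case is n ≡ 2 (mod 3); write n = 3b+2.
Then 2(3b+2)^3 - 3(3b+2)^2 + (3b+2) + 3 = 54b^3 + 81b^2 + 39b + 9 = 3(18b^3 + 27b^2 + 13b + 3).

3(18b^3 + 27b^2 + 13b + 3)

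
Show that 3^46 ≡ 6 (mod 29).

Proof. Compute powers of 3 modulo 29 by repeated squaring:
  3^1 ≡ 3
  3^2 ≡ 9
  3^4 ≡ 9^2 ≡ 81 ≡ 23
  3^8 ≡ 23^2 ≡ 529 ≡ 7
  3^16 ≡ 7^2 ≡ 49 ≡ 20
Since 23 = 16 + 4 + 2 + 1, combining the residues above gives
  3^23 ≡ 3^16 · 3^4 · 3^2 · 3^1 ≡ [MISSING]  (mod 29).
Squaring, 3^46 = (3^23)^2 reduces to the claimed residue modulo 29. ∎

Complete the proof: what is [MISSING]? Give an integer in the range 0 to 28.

Multiply the listed residues: 20 · 23 · 9 · 3 = 460 → 4140 → 12420.
Reducing modulo 29: 12420 = 428·29 + 8, so 3^23 ≡ 8.

8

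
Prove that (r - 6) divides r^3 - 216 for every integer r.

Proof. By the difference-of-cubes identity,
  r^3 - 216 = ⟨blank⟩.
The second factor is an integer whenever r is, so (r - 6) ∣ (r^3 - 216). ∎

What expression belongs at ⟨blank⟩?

(r - 6)(r^2 + 6r + 36)

a^3 - b^3 = (a - b)(a^2 + ab + b^2). With a = r, b = 6:
r^3 - 216 = (r - 6)(r^2 + 6r + 36).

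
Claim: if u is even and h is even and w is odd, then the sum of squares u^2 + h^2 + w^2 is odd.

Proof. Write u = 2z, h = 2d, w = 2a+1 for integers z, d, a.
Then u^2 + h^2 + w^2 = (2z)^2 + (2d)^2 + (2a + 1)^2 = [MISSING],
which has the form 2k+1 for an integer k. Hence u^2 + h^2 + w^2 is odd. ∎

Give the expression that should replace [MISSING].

(2z)^2 + (2d)^2 + (2a + 1)^2 = 4a^2 + 4a + 4d^2 + 4z^2 + 1
= 2(2a^2 + 2a + 2d^2 + 2z^2) + 1.
Since 2a^2 + 2a + 2d^2 + 2z^2 is an integer, the sum of squares is of the form 2k+1 for an integer k.

2(2a^2 + 2a + 2d^2 + 2z^2) + 1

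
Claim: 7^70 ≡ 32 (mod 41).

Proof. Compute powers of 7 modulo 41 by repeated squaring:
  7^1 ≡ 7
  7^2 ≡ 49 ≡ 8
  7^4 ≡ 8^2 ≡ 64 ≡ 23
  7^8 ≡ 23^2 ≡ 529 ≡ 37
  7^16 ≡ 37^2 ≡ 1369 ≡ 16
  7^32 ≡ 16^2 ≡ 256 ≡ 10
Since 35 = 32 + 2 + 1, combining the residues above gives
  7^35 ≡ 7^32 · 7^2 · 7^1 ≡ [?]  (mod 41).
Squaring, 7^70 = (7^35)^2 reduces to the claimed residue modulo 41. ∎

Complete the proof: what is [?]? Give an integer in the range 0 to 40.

27

7^32 · 7^2 · 7^1 ≡ 10 · 8 · 7 = 560.
560 mod 41 = 27, so 7^35 ≡ 27 (mod 41).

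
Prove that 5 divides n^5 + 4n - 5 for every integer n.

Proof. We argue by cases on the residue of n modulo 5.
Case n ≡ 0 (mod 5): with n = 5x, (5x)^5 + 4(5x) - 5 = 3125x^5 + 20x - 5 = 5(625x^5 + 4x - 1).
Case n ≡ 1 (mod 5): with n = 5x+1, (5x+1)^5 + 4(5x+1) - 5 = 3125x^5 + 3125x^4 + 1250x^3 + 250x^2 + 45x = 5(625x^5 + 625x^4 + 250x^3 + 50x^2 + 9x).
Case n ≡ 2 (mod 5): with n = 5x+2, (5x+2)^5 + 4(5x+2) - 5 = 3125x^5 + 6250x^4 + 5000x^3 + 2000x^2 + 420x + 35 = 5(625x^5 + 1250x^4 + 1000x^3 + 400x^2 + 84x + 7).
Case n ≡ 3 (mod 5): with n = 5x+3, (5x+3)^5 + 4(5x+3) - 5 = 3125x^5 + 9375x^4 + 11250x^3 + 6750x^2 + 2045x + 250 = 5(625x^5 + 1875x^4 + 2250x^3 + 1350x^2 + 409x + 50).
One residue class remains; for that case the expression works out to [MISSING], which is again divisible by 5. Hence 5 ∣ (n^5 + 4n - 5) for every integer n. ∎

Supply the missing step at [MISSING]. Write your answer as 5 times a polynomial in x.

5(625x^5 + 2500x^4 + 4000x^3 + 3200x^2 + 1284x + 207)

The residues treated are {0, 1, 2, 3}, so the missing case is n ≡ 4 (mod 5); write n = 5x+4.
Then (5x+4)^5 + 4(5x+4) - 5 = 3125x^5 + 12500x^4 + 20000x^3 + 16000x^2 + 6420x + 1035 = 5(625x^5 + 2500x^4 + 4000x^3 + 3200x^2 + 1284x + 207).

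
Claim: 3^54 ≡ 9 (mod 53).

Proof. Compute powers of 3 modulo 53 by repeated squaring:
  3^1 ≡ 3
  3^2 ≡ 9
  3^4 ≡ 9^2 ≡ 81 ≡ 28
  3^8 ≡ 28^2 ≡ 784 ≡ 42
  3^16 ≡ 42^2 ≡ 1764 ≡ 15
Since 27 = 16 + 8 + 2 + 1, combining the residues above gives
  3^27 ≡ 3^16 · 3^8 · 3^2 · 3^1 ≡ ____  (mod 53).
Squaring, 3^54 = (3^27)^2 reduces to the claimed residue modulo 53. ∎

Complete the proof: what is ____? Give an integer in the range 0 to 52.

50

3^16 · 3^8 · 3^2 · 3^1 ≡ 15 · 42 · 9 · 3 = 17010.
17010 mod 53 = 50, so 3^27 ≡ 50 (mod 53).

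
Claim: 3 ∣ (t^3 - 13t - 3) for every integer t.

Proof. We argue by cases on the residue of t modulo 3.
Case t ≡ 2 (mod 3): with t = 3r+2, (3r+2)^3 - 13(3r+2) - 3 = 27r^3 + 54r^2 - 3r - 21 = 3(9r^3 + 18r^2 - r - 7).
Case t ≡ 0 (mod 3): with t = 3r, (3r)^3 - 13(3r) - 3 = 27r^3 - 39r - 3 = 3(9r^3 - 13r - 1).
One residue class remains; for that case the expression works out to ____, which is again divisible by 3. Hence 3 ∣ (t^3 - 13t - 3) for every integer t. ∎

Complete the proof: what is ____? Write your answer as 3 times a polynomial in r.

3(9r^3 + 9r^2 - 10r - 5)

The residues treated are {2, 0}, so the missing case is t ≡ 1 (mod 3); write t = 3r+1.
Then (3r+1)^3 - 13(3r+1) - 3 = 27r^3 + 27r^2 - 30r - 15 = 3(9r^3 + 9r^2 - 10r - 5).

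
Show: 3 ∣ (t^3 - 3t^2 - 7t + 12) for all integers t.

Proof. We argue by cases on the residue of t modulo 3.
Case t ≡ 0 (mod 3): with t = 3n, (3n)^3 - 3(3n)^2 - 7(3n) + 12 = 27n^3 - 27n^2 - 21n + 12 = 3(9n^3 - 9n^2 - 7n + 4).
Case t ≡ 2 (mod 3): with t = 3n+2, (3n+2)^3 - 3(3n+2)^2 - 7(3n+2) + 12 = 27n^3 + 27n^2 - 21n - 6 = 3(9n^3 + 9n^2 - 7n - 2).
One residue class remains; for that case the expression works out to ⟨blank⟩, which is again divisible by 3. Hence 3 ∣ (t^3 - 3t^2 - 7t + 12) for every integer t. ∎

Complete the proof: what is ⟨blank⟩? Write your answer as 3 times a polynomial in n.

Only t ≡ 1 (mod 3) is unaccounted for. Put t = 3n+1:
(3n+1)^3 - 3(3n+1)^2 - 7(3n+1) + 12 expands to 27n^3 - 30n + 3,
and factoring out 3 leaves 3(9n^3 - 10n + 1).

3(9n^3 - 10n + 1)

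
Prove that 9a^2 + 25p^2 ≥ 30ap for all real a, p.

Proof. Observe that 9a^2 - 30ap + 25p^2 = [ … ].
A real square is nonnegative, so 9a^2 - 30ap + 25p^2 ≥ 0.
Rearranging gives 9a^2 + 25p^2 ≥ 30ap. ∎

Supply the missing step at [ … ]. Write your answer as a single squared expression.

9a^2 - 30ap + 25p^2 is a perfect-square trinomial: the outer terms are (3a)^2 and (5p)^2, and the cross term is -2·3a·5p.
So 9a^2 - 30ap + 25p^2 = (3a - 5p)^2 ≥ 0.

(3a - 5p)^2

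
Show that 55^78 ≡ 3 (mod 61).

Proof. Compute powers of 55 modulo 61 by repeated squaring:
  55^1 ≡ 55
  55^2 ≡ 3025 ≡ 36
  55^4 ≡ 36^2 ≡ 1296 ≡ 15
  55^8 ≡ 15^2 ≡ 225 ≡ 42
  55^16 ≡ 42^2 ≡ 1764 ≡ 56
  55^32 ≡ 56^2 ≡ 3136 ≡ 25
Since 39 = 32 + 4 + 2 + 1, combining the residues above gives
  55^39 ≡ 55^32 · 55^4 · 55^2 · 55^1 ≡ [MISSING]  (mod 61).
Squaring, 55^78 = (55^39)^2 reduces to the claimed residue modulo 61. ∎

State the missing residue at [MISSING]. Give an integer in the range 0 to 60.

55^32 · 55^4 · 55^2 · 55^1 ≡ 25 · 15 · 36 · 55 = 742500.
742500 mod 61 = 8, so 55^39 ≡ 8 (mod 61).

8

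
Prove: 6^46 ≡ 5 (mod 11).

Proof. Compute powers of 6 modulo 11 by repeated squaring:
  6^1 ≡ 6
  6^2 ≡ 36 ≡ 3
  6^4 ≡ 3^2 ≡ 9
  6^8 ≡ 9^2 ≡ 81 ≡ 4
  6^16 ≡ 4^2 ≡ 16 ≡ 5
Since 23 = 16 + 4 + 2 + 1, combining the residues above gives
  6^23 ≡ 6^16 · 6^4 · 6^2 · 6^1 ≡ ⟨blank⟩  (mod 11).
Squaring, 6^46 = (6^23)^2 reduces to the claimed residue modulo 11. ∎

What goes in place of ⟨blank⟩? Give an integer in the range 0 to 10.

6^16 · 6^4 · 6^2 · 6^1 ≡ 5 · 9 · 3 · 6 = 810.
810 mod 11 = 7, so 6^23 ≡ 7 (mod 11).

7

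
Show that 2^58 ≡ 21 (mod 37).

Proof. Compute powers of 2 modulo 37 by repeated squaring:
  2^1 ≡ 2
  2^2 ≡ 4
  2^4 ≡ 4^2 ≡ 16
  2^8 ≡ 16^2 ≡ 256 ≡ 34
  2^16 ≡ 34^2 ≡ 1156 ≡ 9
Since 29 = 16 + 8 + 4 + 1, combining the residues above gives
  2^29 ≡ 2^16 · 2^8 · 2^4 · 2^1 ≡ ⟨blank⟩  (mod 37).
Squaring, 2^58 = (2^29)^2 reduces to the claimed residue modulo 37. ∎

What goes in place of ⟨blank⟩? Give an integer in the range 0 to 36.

24

Multiply the listed residues: 9 · 34 · 16 · 2 = 306 → 4896 → 9792.
Reducing modulo 37: 9792 = 264·37 + 24, so 2^29 ≡ 24.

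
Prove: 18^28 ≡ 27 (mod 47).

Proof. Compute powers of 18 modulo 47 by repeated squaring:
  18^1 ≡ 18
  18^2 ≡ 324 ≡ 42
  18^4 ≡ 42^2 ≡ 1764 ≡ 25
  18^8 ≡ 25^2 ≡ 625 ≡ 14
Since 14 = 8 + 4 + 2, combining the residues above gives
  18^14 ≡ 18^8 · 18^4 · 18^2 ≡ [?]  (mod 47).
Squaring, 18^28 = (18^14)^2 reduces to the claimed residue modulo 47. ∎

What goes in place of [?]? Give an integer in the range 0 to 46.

Multiply the listed residues: 14 · 25 · 42 = 350 → 14700.
Reducing modulo 47: 14700 = 312·47 + 36, so 18^14 ≡ 36.

36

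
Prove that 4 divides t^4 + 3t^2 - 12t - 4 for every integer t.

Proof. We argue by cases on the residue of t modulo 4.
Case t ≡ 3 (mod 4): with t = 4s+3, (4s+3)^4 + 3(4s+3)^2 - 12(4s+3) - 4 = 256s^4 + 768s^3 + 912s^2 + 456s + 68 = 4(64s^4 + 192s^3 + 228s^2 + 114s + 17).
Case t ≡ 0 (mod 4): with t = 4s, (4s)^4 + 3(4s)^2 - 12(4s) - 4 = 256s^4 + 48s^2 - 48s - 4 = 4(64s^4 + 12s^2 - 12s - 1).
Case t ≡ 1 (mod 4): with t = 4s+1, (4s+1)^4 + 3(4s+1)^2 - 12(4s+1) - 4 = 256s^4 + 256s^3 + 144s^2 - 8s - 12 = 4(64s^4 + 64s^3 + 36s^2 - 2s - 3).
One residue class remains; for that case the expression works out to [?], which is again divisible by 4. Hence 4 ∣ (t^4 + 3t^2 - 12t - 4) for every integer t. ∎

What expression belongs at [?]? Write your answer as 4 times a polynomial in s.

4(64s^4 + 128s^3 + 108s^2 + 32s)

The residues treated are {3, 0, 1}, so the missing case is t ≡ 2 (mod 4); write t = 4s+2.
Then (4s+2)^4 + 3(4s+2)^2 - 12(4s+2) - 4 = 256s^4 + 512s^3 + 432s^2 + 128s = 4(64s^4 + 128s^3 + 108s^2 + 32s).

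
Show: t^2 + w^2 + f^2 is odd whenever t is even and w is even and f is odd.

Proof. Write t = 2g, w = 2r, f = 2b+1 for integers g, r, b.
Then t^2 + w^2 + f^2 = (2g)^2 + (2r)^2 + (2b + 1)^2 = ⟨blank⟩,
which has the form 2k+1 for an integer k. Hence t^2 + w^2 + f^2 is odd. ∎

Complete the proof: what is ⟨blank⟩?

(2g)^2 + (2r)^2 + (2b + 1)^2 = 4b^2 + 4b + 4g^2 + 4r^2 + 1
= 2(2b^2 + 2b + 2g^2 + 2r^2) + 1.
Since 2b^2 + 2b + 2g^2 + 2r^2 is an integer, the sum of squares is of the form 2k+1 for an integer k.

2(2b^2 + 2b + 2g^2 + 2r^2) + 1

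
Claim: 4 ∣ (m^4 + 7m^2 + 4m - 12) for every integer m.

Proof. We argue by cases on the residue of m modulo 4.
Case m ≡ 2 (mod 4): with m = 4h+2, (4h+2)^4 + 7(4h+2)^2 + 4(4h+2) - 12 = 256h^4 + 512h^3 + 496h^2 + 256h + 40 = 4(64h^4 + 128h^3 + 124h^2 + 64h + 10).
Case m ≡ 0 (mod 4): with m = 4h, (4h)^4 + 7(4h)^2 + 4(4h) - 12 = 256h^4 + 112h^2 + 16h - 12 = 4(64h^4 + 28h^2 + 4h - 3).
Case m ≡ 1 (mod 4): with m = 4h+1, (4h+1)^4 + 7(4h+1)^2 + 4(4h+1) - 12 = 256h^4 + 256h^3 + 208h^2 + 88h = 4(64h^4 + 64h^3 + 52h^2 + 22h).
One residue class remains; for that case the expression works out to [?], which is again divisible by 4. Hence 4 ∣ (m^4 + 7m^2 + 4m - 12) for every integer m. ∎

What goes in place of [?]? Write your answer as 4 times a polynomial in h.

4(64h^4 + 192h^3 + 244h^2 + 154h + 36)

Only m ≡ 3 (mod 4) is unaccounted for. Put m = 4h+3:
(4h+3)^4 + 7(4h+3)^2 + 4(4h+3) - 12 expands to 256h^4 + 768h^3 + 976h^2 + 616h + 144,
and factoring out 4 leaves 4(64h^4 + 192h^3 + 244h^2 + 154h + 36).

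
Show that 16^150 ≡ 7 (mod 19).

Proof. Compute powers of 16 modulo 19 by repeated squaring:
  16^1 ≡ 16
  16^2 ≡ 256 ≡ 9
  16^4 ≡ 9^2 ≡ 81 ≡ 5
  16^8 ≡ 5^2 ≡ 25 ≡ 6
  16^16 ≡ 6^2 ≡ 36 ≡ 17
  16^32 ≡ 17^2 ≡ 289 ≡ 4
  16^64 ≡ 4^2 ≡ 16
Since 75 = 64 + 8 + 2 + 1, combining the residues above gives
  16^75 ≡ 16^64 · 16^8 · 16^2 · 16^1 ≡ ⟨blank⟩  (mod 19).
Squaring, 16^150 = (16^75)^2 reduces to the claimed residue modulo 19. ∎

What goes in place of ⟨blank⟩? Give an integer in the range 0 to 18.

16^64 · 16^8 · 16^2 · 16^1 ≡ 16 · 6 · 9 · 16 = 13824.
13824 mod 19 = 11, so 16^75 ≡ 11 (mod 19).

11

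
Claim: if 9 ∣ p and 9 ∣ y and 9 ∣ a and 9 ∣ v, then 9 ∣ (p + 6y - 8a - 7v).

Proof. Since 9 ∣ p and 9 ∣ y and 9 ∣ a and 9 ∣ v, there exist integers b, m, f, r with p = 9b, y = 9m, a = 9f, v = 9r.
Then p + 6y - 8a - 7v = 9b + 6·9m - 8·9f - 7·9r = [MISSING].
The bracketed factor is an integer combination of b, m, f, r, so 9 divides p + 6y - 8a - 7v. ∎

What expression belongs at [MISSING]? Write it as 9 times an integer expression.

9(b - 8f + 6m - 7r)

Each term has a factor of 9: 9b + 6·9m - 8·9f - 7·9r = 9·(b - 8f + 6m - 7r).
Since b - 8f + 6m - 7r is an integer, 9 ∣ (p + 6y - 8a - 7v).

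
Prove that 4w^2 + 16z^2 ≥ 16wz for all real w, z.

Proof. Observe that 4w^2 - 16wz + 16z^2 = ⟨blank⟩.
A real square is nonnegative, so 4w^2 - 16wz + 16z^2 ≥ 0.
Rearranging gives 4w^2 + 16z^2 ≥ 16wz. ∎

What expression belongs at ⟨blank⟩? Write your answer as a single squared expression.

4w^2 - 16wz + 16z^2 is a perfect-square trinomial: the outer terms are (2w)^2 and (4z)^2, and the cross term is -2·2w·4z.
So 4w^2 - 16wz + 16z^2 = (2w - 4z)^2 ≥ 0.

(2w - 4z)^2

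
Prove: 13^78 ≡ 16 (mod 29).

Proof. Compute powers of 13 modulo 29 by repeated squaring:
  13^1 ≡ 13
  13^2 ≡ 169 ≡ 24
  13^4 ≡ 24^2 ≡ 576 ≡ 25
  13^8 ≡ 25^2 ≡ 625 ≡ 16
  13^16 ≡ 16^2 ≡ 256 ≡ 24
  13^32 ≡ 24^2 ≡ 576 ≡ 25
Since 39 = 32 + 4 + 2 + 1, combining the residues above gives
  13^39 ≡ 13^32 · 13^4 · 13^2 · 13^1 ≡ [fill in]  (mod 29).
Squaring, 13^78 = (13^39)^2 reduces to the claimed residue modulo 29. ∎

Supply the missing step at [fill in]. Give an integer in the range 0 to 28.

Multiply the listed residues: 25 · 25 · 24 · 13 = 625 → 15000 → 195000.
Reducing modulo 29: 195000 = 6724·29 + 4, so 13^39 ≡ 4.

4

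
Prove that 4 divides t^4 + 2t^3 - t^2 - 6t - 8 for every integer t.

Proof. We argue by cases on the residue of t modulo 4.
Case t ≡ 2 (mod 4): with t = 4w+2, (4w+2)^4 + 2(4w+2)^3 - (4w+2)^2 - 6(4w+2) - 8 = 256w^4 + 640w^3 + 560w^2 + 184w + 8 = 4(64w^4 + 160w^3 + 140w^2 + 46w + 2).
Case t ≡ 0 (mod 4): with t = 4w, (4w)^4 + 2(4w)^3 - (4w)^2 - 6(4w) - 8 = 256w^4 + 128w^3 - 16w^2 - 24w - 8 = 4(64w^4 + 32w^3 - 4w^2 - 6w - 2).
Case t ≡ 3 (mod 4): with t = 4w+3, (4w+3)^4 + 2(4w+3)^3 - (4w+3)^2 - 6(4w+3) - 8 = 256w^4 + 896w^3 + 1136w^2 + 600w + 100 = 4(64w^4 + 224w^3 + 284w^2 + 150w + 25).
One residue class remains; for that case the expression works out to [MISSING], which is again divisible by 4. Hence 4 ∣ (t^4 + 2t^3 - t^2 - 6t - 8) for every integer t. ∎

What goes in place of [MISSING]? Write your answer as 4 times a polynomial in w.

The residues treated are {2, 0, 3}, so the missing case is t ≡ 1 (mod 4); write t = 4w+1.
Then (4w+1)^4 + 2(4w+1)^3 - (4w+1)^2 - 6(4w+1) - 8 = 256w^4 + 384w^3 + 176w^2 + 8w - 12 = 4(64w^4 + 96w^3 + 44w^2 + 2w - 3).

4(64w^4 + 96w^3 + 44w^2 + 2w - 3)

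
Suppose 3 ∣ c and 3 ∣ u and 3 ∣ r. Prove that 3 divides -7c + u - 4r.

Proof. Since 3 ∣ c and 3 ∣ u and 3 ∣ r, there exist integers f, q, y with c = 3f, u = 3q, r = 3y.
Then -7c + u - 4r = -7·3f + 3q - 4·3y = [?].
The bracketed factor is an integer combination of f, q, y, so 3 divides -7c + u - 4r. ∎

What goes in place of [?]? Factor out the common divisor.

3(-7f + q - 4y)

Pull the common 3 out of every term: -7·3f + 3q - 4·3y = 3(-7f + q - 4y).
-7f + q - 4y is an integer, which exhibits the divisibility.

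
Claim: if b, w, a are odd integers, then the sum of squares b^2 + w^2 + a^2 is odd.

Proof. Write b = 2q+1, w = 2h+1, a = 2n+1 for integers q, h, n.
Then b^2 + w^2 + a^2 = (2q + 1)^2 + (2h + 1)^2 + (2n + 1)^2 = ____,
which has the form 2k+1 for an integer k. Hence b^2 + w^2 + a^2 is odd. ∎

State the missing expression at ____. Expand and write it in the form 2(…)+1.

2(2h^2 + 2h + 2n^2 + 2n + 2q^2 + 2q + 1) + 1

(2q + 1)^2 + (2h + 1)^2 + (2n + 1)^2 = 4h^2 + 4h + 4n^2 + 4n + 4q^2 + 4q + 3
= 2(2h^2 + 2h + 2n^2 + 2n + 2q^2 + 2q + 1) + 1.
Since 2h^2 + 2h + 2n^2 + 2n + 2q^2 + 2q + 1 is an integer, the sum of squares is of the form 2k+1 for an integer k.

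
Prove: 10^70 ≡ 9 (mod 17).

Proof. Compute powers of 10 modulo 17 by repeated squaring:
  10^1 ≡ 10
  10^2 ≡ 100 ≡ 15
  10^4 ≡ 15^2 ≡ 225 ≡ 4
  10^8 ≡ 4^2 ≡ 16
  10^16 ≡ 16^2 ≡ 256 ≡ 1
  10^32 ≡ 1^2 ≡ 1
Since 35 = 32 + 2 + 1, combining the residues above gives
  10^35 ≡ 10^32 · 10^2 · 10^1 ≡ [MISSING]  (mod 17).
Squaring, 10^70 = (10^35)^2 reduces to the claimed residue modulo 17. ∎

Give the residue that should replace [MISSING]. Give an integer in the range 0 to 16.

10^32 · 10^2 · 10^1 ≡ 1 · 15 · 10 = 150.
150 mod 17 = 14, so 10^35 ≡ 14 (mod 17).

14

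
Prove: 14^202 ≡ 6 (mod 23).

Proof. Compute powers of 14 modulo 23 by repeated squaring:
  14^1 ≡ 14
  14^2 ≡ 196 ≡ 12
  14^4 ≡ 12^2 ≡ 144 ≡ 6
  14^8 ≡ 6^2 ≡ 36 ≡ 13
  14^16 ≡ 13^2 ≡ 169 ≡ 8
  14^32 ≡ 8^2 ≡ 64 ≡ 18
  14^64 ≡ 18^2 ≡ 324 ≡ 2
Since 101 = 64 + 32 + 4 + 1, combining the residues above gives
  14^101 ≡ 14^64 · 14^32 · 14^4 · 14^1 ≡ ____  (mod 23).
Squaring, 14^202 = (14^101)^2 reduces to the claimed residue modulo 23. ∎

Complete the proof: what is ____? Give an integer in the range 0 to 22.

11

14^64 · 14^32 · 14^4 · 14^1 ≡ 2 · 18 · 6 · 14 = 3024.
3024 mod 23 = 11, so 14^101 ≡ 11 (mod 23).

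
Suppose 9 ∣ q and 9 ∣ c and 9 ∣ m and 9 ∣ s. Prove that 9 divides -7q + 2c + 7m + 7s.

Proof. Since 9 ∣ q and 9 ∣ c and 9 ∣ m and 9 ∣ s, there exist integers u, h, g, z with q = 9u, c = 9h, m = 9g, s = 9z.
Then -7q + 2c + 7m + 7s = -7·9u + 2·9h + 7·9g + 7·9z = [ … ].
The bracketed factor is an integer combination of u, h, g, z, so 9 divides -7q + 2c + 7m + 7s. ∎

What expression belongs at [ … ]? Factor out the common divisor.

9(7g + 2h - 7u + 7z)

Each term has a factor of 9: -7·9u + 2·9h + 7·9g + 7·9z = 9·(7g + 2h - 7u + 7z).
Since 7g + 2h - 7u + 7z is an integer, 9 ∣ (-7q + 2c + 7m + 7s).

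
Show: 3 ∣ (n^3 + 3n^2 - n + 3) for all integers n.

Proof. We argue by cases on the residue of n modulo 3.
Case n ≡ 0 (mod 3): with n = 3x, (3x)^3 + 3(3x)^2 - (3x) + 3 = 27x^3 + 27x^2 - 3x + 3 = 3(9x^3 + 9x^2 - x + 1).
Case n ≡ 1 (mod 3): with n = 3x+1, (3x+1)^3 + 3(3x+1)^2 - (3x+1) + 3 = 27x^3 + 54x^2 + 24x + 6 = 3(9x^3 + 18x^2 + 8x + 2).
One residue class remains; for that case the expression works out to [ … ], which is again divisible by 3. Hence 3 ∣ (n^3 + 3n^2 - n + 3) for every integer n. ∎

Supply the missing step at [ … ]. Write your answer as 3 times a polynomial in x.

3(9x^3 + 27x^2 + 23x + 7)

Only n ≡ 2 (mod 3) is unaccounted for. Put n = 3x+2:
(3x+2)^3 + 3(3x+2)^2 - (3x+2) + 3 expands to 27x^3 + 81x^2 + 69x + 21,
and factoring out 3 leaves 3(9x^3 + 27x^2 + 23x + 7).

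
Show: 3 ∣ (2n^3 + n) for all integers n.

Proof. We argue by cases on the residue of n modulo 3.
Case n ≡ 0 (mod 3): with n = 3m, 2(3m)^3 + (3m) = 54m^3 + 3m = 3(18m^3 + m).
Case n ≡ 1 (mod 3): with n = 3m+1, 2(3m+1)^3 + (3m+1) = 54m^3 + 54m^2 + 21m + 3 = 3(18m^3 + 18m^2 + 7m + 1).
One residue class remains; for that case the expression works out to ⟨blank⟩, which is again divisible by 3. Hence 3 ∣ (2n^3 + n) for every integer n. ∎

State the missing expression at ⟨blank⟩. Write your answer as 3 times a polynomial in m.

The residues treated are {0, 1}, so the missing case is n ≡ 2 (mod 3); write n = 3m+2.
Then 2(3m+2)^3 + (3m+2) = 54m^3 + 108m^2 + 75m + 18 = 3(18m^3 + 36m^2 + 25m + 6).

3(18m^3 + 36m^2 + 25m + 6)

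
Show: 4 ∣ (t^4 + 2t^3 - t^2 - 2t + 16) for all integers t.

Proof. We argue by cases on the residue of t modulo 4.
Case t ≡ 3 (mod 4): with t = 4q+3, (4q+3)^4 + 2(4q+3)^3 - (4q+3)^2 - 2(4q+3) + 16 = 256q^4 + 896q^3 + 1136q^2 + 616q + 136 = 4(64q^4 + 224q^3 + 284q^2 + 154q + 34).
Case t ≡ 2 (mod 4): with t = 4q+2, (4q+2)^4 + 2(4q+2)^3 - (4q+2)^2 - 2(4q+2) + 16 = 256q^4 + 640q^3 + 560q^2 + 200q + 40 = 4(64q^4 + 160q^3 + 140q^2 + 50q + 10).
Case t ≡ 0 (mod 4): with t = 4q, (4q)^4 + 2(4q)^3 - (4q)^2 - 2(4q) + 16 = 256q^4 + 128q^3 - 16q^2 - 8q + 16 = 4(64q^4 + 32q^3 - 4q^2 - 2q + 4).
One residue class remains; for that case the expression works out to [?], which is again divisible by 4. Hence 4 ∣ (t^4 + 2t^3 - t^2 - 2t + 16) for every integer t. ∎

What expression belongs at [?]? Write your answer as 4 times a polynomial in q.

4(64q^4 + 96q^3 + 44q^2 + 6q + 4)

The residues treated are {3, 2, 0}, so the missing case is t ≡ 1 (mod 4); write t = 4q+1.
Then (4q+1)^4 + 2(4q+1)^3 - (4q+1)^2 - 2(4q+1) + 16 = 256q^4 + 384q^3 + 176q^2 + 24q + 16 = 4(64q^4 + 96q^3 + 44q^2 + 6q + 4).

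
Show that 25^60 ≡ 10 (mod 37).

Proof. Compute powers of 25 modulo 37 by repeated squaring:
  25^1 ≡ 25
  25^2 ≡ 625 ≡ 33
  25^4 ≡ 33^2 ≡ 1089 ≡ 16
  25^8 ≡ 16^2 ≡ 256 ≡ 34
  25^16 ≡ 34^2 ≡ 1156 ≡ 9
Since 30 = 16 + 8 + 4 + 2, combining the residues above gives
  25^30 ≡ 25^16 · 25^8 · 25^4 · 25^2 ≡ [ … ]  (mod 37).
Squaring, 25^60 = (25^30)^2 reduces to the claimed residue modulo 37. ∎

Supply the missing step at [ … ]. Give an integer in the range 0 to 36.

26

Multiply the listed residues: 9 · 34 · 16 · 33 = 306 → 4896 → 161568.
Reducing modulo 37: 161568 = 4366·37 + 26, so 25^30 ≡ 26.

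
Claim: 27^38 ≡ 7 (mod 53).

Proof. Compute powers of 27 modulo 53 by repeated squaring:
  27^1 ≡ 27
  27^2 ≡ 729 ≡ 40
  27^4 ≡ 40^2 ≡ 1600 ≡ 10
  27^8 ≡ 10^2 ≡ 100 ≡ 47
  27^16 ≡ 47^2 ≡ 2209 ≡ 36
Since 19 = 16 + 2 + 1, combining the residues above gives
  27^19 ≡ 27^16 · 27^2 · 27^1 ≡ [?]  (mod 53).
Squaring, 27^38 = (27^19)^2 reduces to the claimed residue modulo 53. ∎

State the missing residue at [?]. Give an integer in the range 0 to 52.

27^16 · 27^2 · 27^1 ≡ 36 · 40 · 27 = 38880.
38880 mod 53 = 31, so 27^19 ≡ 31 (mod 53).

31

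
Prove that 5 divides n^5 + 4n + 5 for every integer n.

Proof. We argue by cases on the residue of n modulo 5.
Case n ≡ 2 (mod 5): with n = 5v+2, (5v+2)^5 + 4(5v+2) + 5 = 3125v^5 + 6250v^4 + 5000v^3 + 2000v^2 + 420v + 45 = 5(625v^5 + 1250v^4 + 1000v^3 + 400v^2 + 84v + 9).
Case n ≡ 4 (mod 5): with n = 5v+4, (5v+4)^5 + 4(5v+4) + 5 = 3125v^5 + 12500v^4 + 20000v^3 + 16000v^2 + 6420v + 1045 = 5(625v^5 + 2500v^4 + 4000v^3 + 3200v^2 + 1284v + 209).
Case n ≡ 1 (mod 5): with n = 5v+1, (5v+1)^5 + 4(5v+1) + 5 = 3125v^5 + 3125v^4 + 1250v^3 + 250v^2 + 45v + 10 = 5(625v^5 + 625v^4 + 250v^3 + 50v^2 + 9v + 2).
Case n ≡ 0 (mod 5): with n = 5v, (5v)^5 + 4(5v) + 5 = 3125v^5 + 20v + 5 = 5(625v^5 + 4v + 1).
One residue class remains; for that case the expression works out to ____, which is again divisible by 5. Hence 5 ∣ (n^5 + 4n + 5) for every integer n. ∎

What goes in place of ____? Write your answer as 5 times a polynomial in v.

Only n ≡ 3 (mod 5) is unaccounted for. Put n = 5v+3:
(5v+3)^5 + 4(5v+3) + 5 expands to 3125v^5 + 9375v^4 + 11250v^3 + 6750v^2 + 2045v + 260,
and factoring out 5 leaves 5(625v^5 + 1875v^4 + 2250v^3 + 1350v^2 + 409v + 52).

5(625v^5 + 1875v^4 + 2250v^3 + 1350v^2 + 409v + 52)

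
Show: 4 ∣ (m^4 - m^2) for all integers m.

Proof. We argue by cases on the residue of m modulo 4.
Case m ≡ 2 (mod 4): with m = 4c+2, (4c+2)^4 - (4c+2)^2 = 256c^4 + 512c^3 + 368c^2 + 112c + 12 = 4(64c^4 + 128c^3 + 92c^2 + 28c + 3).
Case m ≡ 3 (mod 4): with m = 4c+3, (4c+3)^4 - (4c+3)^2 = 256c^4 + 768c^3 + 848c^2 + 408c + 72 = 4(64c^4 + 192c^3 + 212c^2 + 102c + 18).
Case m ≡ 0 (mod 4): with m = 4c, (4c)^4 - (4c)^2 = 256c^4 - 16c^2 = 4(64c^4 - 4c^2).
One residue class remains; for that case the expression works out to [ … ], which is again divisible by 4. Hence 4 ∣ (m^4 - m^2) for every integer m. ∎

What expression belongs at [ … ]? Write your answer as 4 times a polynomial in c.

Only m ≡ 1 (mod 4) is unaccounted for. Put m = 4c+1:
(4c+1)^4 - (4c+1)^2 expands to 256c^4 + 256c^3 + 80c^2 + 8c,
and factoring out 4 leaves 4(64c^4 + 64c^3 + 20c^2 + 2c).

4(64c^4 + 64c^3 + 20c^2 + 2c)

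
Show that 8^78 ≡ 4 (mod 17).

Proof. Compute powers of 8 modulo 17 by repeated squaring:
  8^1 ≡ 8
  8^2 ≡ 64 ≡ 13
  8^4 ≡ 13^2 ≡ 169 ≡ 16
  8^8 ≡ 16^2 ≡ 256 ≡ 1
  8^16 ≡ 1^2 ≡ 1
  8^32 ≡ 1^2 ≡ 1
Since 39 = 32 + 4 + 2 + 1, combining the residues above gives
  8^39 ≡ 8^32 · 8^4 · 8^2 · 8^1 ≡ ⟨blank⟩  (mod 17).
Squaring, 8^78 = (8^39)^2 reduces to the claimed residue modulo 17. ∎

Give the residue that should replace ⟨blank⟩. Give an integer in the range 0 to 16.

15

Multiply the listed residues: 1 · 16 · 13 · 8 = 16 → 208 → 1664.
Reducing modulo 17: 1664 = 97·17 + 15, so 8^39 ≡ 15.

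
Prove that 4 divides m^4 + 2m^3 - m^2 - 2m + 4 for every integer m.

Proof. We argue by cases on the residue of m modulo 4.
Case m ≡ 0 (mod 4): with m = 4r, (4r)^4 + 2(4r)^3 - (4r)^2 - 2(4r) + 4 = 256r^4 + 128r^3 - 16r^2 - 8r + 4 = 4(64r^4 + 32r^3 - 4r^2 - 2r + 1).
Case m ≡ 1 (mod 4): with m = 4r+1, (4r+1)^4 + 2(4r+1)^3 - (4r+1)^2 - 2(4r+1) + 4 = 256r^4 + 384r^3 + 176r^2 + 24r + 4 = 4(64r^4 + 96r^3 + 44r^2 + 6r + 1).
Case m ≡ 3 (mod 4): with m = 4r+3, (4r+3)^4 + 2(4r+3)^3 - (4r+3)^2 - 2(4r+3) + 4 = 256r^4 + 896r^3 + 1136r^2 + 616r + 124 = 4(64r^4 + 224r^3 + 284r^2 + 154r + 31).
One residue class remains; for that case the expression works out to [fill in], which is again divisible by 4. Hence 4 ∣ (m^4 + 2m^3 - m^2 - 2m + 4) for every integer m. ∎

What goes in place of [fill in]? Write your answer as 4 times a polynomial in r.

4(64r^4 + 160r^3 + 140r^2 + 50r + 7)

The residues treated are {0, 1, 3}, so the missing case is m ≡ 2 (mod 4); write m = 4r+2.
Then (4r+2)^4 + 2(4r+2)^3 - (4r+2)^2 - 2(4r+2) + 4 = 256r^4 + 640r^3 + 560r^2 + 200r + 28 = 4(64r^4 + 160r^3 + 140r^2 + 50r + 7).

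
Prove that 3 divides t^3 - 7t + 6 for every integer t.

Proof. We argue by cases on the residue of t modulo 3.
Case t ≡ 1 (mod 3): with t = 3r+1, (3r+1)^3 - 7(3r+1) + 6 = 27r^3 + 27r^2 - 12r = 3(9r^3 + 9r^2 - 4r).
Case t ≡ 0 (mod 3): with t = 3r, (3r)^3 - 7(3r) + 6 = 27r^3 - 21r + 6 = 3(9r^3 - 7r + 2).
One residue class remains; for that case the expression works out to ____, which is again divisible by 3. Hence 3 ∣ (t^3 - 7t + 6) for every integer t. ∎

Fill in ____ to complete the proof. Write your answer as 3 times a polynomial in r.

Only t ≡ 2 (mod 3) is unaccounted for. Put t = 3r+2:
(3r+2)^3 - 7(3r+2) + 6 expands to 27r^3 + 54r^2 + 15r,
and factoring out 3 leaves 3(9r^3 + 18r^2 + 5r).

3(9r^3 + 18r^2 + 5r)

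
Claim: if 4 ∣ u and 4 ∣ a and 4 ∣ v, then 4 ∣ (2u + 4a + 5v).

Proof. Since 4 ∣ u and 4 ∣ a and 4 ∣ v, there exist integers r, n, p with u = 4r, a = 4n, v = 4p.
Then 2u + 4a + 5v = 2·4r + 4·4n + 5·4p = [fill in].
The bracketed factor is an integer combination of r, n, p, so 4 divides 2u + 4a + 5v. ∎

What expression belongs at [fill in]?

4(4n + 5p + 2r)

Each term has a factor of 4: 2·4r + 4·4n + 5·4p = 4·(4n + 5p + 2r).
Since 4n + 5p + 2r is an integer, 4 ∣ (2u + 4a + 5v).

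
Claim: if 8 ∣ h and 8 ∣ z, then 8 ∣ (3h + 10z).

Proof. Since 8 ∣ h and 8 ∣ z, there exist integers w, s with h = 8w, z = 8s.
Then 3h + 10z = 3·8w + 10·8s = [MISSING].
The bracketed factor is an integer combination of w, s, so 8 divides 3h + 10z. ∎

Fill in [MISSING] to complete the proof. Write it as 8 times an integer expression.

8(10s + 3w)

Each term has a factor of 8: 3·8w + 10·8s = 8·(10s + 3w).
Since 10s + 3w is an integer, 8 ∣ (3h + 10z).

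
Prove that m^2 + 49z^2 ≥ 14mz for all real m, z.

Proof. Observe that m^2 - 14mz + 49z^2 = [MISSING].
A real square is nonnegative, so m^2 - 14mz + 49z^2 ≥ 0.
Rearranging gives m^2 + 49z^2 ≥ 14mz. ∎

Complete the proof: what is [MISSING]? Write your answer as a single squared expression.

(m - 7z)^2

The leading and trailing coefficients are 1^2 and 7^2, and 14 = 2·1·7, so the trinomial is (m - 7z)^2.
Hence m^2 - 14mz + 49z^2 ≥ 0.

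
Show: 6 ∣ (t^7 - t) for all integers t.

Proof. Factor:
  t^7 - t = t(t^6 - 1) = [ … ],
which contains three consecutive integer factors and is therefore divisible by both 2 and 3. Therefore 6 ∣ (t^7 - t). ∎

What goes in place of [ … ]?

t^6 - 1 = (t^2 - 1)(t^4 + t^2 + 1), and t^2 - 1 = (t-1)(t+1).
So t(t^6 - 1) = (t - 1)t(t + 1)(t^4 + t^2 + 1).

(t - 1)t(t + 1)(t^4 + t^2 + 1)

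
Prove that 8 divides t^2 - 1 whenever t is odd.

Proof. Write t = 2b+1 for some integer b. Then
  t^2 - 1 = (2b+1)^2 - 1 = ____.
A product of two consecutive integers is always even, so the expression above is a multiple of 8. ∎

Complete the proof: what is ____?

4b(b + 1)

(2b+1)^2 - 1 = 4b^2 + 4b + 1 - 1 = 4b^2 + 4b = 4b(b+1).
Since b and b+1 are consecutive, b(b+1) is even, and 4·(even) is a multiple of 8.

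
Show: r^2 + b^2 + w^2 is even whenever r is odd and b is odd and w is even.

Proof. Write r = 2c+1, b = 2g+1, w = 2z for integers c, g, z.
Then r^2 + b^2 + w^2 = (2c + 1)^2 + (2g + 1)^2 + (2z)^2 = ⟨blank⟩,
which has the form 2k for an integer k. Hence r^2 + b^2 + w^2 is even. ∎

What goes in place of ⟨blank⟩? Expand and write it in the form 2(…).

2(2c^2 + 2c + 2g^2 + 2g + 2z^2 + 1)

Expanding: (2c + 1)^2 + (2g + 1)^2 + (2z)^2 = 4c^2 + 4c + 4g^2 + 4g + 4z^2 + 2.
Every term is even; pulling out the factor of 2 gives 2(2c^2 + 2c + 2g^2 + 2g + 2z^2 + 1).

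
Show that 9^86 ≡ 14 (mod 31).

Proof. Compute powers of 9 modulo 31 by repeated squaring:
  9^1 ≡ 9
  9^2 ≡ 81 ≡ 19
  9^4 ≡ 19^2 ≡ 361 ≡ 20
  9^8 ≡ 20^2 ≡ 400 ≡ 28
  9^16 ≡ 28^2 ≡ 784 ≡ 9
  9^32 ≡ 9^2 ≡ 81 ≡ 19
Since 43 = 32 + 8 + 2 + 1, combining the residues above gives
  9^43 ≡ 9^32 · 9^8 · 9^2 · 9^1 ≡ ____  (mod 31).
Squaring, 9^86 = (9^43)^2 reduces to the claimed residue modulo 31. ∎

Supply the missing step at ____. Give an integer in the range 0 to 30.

Multiply the listed residues: 19 · 28 · 19 · 9 = 532 → 10108 → 90972.
Reducing modulo 31: 90972 = 2934·31 + 18, so 9^43 ≡ 18.

18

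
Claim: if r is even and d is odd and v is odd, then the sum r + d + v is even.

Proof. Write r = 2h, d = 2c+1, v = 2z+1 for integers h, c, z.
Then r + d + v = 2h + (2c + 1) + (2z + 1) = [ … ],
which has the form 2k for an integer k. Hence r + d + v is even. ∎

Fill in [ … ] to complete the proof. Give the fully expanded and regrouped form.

2h + (2c + 1) + (2z + 1) = 2c + 2h + 2z + 2
= 2(c + h + z + 1).
Since c + h + z + 1 is an integer, the sum is of the form 2k for an integer k.

2(c + h + z + 1)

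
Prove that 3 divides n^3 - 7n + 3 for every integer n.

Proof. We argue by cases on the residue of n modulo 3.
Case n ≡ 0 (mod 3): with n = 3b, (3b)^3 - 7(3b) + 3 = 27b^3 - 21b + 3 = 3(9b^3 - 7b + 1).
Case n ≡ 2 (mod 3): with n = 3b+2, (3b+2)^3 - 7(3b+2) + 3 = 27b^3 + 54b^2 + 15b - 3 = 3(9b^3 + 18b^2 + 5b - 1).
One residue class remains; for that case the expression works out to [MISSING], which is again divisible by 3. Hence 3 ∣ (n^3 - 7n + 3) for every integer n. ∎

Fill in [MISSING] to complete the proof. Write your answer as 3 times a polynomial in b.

Only n ≡ 1 (mod 3) is unaccounted for. Put n = 3b+1:
(3b+1)^3 - 7(3b+1) + 3 expands to 27b^3 + 27b^2 - 12b - 3,
and factoring out 3 leaves 3(9b^3 + 9b^2 - 4b - 1).

3(9b^3 + 9b^2 - 4b - 1)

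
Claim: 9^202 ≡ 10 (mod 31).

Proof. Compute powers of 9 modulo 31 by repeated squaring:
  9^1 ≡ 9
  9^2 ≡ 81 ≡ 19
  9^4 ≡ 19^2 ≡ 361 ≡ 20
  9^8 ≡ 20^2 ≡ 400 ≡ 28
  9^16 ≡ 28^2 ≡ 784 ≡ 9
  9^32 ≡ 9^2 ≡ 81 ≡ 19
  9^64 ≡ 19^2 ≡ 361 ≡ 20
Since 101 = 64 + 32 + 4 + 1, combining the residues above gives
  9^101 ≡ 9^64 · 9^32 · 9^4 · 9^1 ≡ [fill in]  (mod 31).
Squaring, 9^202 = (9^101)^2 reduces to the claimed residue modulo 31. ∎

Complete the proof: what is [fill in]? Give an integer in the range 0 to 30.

14

Multiply the listed residues: 20 · 19 · 20 · 9 = 380 → 7600 → 68400.
Reducing modulo 31: 68400 = 2206·31 + 14, so 9^101 ≡ 14.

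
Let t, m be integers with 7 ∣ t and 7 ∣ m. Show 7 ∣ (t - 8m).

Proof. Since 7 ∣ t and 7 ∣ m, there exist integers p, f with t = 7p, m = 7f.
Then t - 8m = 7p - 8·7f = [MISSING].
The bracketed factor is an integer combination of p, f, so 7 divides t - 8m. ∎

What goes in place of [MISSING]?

7(-8f + p)

Each term has a factor of 7: 7p - 8·7f = 7·(-8f + p).
Since -8f + p is an integer, 7 ∣ (t - 8m).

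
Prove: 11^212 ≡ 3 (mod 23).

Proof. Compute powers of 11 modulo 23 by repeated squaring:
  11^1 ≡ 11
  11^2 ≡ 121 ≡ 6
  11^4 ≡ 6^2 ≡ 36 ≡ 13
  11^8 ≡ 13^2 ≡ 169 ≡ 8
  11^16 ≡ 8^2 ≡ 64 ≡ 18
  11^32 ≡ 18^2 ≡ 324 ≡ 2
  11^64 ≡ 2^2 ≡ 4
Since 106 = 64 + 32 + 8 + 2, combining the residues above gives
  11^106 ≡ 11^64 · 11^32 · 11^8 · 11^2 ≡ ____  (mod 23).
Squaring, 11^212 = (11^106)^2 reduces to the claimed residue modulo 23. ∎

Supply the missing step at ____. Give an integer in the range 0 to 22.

11^64 · 11^32 · 11^8 · 11^2 ≡ 4 · 2 · 8 · 6 = 384.
384 mod 23 = 16, so 11^106 ≡ 16 (mod 23).

16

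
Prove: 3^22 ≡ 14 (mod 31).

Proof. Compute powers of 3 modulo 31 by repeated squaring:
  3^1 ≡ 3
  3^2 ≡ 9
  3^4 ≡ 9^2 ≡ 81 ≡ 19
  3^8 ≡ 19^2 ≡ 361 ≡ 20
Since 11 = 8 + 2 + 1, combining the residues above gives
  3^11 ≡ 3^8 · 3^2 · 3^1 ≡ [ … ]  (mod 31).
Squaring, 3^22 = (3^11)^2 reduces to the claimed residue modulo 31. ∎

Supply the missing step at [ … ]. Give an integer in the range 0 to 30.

13

Multiply the listed residues: 20 · 9 · 3 = 180 → 540.
Reducing modulo 31: 540 = 17·31 + 13, so 3^11 ≡ 13.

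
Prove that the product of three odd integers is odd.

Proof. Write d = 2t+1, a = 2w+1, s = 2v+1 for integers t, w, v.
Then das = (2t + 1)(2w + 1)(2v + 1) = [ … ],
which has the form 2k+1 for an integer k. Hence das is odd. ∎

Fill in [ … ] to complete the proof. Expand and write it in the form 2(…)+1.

2(4tvw + 2tv + 2tw + t + 2vw + v + w) + 1

Expanding: (2t + 1)(2w + 1)(2v + 1) = 8tvw + 4tv + 4tw + 2t + 4vw + 2v + 2w + 1.
Every term except the constant is even, so this is 2(4tvw + 2tv + 2tw + t + 2vw + v + w) + 1,
and 4tvw + 2tv + 2tw + t + 2vw + v + w ∈ ℤ gives the required form.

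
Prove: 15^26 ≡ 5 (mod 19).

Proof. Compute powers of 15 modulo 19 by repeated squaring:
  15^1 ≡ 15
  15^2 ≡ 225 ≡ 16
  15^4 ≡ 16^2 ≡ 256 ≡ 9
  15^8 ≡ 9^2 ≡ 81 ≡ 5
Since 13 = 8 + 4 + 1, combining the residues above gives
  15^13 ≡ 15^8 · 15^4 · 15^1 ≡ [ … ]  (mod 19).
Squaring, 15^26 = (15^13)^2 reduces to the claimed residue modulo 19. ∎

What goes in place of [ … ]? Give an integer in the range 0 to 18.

Multiply the listed residues: 5 · 9 · 15 = 45 → 675.
Reducing modulo 19: 675 = 35·19 + 10, so 15^13 ≡ 10.

10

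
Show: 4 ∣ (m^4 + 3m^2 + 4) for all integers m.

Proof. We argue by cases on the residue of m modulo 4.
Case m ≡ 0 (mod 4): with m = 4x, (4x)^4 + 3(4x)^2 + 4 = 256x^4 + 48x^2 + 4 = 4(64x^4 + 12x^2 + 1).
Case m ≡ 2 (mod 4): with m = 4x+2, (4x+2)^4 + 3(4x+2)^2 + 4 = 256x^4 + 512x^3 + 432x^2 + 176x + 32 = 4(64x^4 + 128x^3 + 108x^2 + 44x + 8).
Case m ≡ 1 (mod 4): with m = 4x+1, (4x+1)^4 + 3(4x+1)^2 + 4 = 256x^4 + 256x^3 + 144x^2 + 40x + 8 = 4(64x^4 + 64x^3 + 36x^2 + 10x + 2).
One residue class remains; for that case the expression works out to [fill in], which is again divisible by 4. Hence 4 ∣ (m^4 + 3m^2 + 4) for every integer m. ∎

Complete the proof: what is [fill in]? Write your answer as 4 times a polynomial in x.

The residues treated are {0, 2, 1}, so the missing case is m ≡ 3 (mod 4); write m = 4x+3.
Then (4x+3)^4 + 3(4x+3)^2 + 4 = 256x^4 + 768x^3 + 912x^2 + 504x + 112 = 4(64x^4 + 192x^3 + 228x^2 + 126x + 28).

4(64x^4 + 192x^3 + 228x^2 + 126x + 28)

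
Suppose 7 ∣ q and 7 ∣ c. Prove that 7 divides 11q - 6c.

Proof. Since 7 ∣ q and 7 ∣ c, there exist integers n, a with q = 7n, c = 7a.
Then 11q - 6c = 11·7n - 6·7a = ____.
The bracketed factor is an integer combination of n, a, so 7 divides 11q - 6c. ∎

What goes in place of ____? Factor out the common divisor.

Pull the common 7 out of every term: 11·7n - 6·7a = 7(-6a + 11n).
-6a + 11n is an integer, which exhibits the divisibility.

7(-6a + 11n)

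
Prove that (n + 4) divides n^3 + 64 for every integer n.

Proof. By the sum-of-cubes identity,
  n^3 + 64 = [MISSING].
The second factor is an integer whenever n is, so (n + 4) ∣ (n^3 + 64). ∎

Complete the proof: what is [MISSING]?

a^3 + b^3 = (a + b)(a^2 - ab + b^2). With a = n, b = 4:
n^3 + 64 = (n + 4)(n^2 - 4n + 16).

(n + 4)(n^2 - 4n + 16)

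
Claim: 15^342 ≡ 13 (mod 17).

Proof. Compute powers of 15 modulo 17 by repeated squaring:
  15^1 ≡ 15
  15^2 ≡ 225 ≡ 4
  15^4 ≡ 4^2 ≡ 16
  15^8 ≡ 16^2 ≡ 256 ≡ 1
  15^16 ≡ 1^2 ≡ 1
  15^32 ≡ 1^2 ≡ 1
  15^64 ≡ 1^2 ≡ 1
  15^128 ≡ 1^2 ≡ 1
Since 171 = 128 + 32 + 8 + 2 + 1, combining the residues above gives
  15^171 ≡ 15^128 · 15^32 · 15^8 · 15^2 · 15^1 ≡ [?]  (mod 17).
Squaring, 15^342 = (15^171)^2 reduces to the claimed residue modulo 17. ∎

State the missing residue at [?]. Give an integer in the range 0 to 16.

15^128 · 15^32 · 15^8 · 15^2 · 15^1 ≡ 1 · 1 · 1 · 4 · 15 = 60.
60 mod 17 = 9, so 15^171 ≡ 9 (mod 17).

9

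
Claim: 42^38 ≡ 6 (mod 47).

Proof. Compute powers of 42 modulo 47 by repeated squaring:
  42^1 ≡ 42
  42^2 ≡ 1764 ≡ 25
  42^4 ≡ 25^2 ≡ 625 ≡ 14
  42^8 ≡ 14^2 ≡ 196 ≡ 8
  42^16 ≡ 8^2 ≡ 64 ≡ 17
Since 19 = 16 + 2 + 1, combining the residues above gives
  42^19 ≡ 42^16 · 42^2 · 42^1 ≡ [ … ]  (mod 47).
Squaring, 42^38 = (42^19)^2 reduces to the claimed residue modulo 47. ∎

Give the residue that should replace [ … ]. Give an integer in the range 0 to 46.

37

42^16 · 42^2 · 42^1 ≡ 17 · 25 · 42 = 17850.
17850 mod 47 = 37, so 42^19 ≡ 37 (mod 47).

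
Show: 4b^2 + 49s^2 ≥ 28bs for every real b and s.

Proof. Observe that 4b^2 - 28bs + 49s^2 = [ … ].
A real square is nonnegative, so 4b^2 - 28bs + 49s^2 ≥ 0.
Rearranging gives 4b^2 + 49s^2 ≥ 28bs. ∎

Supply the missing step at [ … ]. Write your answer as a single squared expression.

The leading and trailing coefficients are 2^2 and 7^2, and 28 = 2·2·7, so the trinomial is (2b - 7s)^2.
Hence 4b^2 - 28bs + 49s^2 ≥ 0.

(2b - 7s)^2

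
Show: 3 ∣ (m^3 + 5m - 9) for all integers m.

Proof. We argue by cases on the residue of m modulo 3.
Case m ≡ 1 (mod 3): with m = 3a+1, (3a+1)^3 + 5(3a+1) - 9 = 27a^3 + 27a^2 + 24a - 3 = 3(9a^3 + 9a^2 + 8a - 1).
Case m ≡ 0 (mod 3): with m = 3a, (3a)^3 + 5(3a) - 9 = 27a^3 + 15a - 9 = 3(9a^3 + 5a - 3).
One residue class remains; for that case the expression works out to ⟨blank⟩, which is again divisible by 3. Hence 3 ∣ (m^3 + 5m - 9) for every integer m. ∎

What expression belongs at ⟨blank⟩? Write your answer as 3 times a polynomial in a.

3(9a^3 + 18a^2 + 17a + 3)

Only m ≡ 2 (mod 3) is unaccounted for. Put m = 3a+2:
(3a+2)^3 + 5(3a+2) - 9 expands to 27a^3 + 54a^2 + 51a + 9,
and factoring out 3 leaves 3(9a^3 + 18a^2 + 17a + 3).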